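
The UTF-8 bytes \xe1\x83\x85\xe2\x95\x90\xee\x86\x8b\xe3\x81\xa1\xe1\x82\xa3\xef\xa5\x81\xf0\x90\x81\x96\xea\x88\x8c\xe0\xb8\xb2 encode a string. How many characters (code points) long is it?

Byte at offset 0: 0xE1 = 11100001 → 3-byte char (#1). Advance 3.
Byte at offset 3: 0xE2 = 11100010 → 3-byte char (#2). Advance 3.
Byte at offset 6: 0xEE = 11101110 → 3-byte char (#3). Advance 3.
Byte at offset 9: 0xE3 = 11100011 → 3-byte char (#4). Advance 3.
Byte at offset 12: 0xE1 = 11100001 → 3-byte char (#5). Advance 3.
Byte at offset 15: 0xEF = 11101111 → 3-byte char (#6). Advance 3.
Byte at offset 18: 0xF0 = 11110000 → 4-byte char (#7). Advance 4.
Byte at offset 22: 0xEA = 11101010 → 3-byte char (#8). Advance 3.
Byte at offset 25: 0xE0 = 11100000 → 3-byte char (#9). Advance 3.
Reached end at offset 28 after 9 code points.

9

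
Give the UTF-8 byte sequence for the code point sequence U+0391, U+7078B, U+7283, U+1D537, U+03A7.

U+0391: 2-byte form → CE 91.
U+7078B: 4-byte form → F1 B0 9E 8B.
U+7283: 3-byte form → E7 8A 83.
U+1D537: 4-byte form → F0 9D 94 B7.
U+03A7: 2-byte form → CE A7.
Concatenated (15 bytes): CE 91 F1 B0 9E 8B E7 8A 83 F0 9D 94 B7 CE A7.

CE 91 F1 B0 9E 8B E7 8A 83 F0 9D 94 B7 CE A7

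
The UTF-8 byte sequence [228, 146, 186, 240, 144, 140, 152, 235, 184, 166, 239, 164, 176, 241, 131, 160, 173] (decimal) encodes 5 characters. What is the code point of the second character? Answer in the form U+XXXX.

Offset 0: leading byte 0xE4 = 11100100 → 3-byte char #1 = E4 92 BA.
Offset 3: leading byte 0xF0 = 11110000 → 4-byte char #2 = F0 90 8C 98.
Leading byte 0xF0 = 11110000 matches 11110xxx → 4-byte sequence.
Byte 1: 0xF0 = 11110000, payload 000 (3 bits).
Byte 2: 0x90 = 10010000 (10xxxxxx ✓), payload 010000.
Byte 3: 0x8C = 10001100 (10xxxxxx ✓), payload 001100.
Byte 4: 0x98 = 10011000 (10xxxxxx ✓), payload 011000.
Concatenate: 000010000001100011000 = 0x10318 (21 bits → U+10318).

U+10318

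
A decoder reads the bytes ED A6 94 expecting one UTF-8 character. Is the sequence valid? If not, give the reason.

invalid (encodes a surrogate (U+D800–U+DFFF))

Structurally a 3-byte sequence; payload = 0xD994.
But 0xD994 is in U+D800–U+DFFF, the surrogate range. Surrogates are not Unicode scalar values and are forbidden in UTF-8.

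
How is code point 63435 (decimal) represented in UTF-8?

EF 9F 8B

U+F7CB = 0xF7CB = 63435 decimal. In range U+0800–U+FFFF → 3-byte form: 1110xxxx 10xxxxxx 10xxxxxx.
Binary (16 bits): 1111011111001011.
Split 4+6+6: 1111 | 011111 | 001011.
Byte 1: 11101111 = 0xEF.
Byte 2: 10011111 = 0x9F.
Byte 3: 10001011 = 0x8B.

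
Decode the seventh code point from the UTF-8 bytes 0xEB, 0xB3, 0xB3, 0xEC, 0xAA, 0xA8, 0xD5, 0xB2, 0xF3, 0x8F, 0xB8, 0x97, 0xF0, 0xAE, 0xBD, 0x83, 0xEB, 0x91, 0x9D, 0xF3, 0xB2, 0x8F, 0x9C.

U+F23DC

Offset 0: leading byte 0xEB = 11101011 → 3-byte char #1 = EB B3 B3.
Offset 3: leading byte 0xEC = 11101100 → 3-byte char #2 = EC AA A8.
Offset 6: leading byte 0xD5 = 11010101 → 2-byte char #3 = D5 B2.
Offset 8: leading byte 0xF3 = 11110011 → 4-byte char #4 = F3 8F B8 97.
Offset 12: leading byte 0xF0 = 11110000 → 4-byte char #5 = F0 AE BD 83.
Offset 16: leading byte 0xEB = 11101011 → 3-byte char #6 = EB 91 9D.
Offset 19: leading byte 0xF3 = 11110011 → 4-byte char #7 = F3 B2 8F 9C.
Leading byte 0xF3 = 11110011 matches 11110xxx → 4-byte sequence.
Byte 1: 0xF3 = 11110011, payload 011 (3 bits).
Byte 2: 0xB2 = 10110010 (10xxxxxx ✓), payload 110010.
Byte 3: 0x8F = 10001111 (10xxxxxx ✓), payload 001111.
Byte 4: 0x9C = 10011100 (10xxxxxx ✓), payload 011100.
Concatenate: 011110010001111011100 = 0xF23DC (21 bits → U+F23DC).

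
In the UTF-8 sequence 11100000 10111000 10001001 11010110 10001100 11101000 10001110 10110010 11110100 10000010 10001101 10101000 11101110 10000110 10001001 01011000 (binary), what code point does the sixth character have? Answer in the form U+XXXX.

Offset 0: leading byte 0xE0 = 11100000 → 3-byte char #1 = E0 B8 89.
Offset 3: leading byte 0xD6 = 11010110 → 2-byte char #2 = D6 8C.
Offset 5: leading byte 0xE8 = 11101000 → 3-byte char #3 = E8 8E B2.
Offset 8: leading byte 0xF4 = 11110100 → 4-byte char #4 = F4 82 8D A8.
Offset 12: leading byte 0xEE = 11101110 → 3-byte char #5 = EE 86 89.
Offset 15: leading byte 0x58 = 01011000 → 1-byte char #6 = 58.
Leading byte 0x58 = 01011000 matches 0xxxxxxx → 1-byte sequence.
Byte 1: 0x58 = 01011000, payload 1011000 (7 bits).
Concatenate: 1011000 = 0x58 (7 bits → U+0058).

U+0058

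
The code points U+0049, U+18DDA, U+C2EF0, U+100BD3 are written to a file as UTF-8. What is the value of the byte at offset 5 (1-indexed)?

1-indexed offset 5 is 0-indexed offset 4.
U+0049 → 1-byte form 49 at offsets 0–0.
U+18DDA → 4-byte form F0 98 B7 9A at offsets 1–4.
Offset 4 falls in char 2's range; it's byte 4 of F0 98 B7 9A = 0x9A.

0x9A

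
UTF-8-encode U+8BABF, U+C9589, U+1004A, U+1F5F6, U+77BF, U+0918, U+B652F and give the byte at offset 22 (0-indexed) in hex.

0xF2

U+8BABF → 4-byte form F2 8B AA BF at offsets 0–3.
U+C9589 → 4-byte form F3 89 96 89 at offsets 4–7.
U+1004A → 4-byte form F0 90 81 8A at offsets 8–11.
U+1F5F6 → 4-byte form F0 9F 97 B6 at offsets 12–15.
U+77BF → 3-byte form E7 9E BF at offsets 16–18.
U+0918 → 3-byte form E0 A4 98 at offsets 19–21.
U+B652F → 4-byte form F2 B6 94 AF at offsets 22–25.
Offset 22 falls in char 7's range; it's byte 1 of F2 B6 94 AF = 0xF2.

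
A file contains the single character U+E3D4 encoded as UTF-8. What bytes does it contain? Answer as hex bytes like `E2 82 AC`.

EE 8F 94

U+E3D4 = 0xE3D4 = 58324 decimal. In range U+0800–U+FFFF → 3-byte form: 1110xxxx 10xxxxxx 10xxxxxx.
Binary (16 bits): 1110001111010100.
Split 4+6+6: 1110 | 001111 | 010100.
Byte 1: 11101110 = 0xEE.
Byte 2: 10001111 = 0x8F.
Byte 3: 10010100 = 0x94.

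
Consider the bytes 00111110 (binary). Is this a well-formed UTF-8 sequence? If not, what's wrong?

Leading byte 0x3E = 00111110 → 1-byte form.

valid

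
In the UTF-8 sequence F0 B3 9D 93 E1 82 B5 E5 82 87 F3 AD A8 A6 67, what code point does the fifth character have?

Offset 0: leading byte 0xF0 = 11110000 → 4-byte char #1 = F0 B3 9D 93.
Offset 4: leading byte 0xE1 = 11100001 → 3-byte char #2 = E1 82 B5.
Offset 7: leading byte 0xE5 = 11100101 → 3-byte char #3 = E5 82 87.
Offset 10: leading byte 0xF3 = 11110011 → 4-byte char #4 = F3 AD A8 A6.
Offset 14: leading byte 0x67 = 01100111 → 1-byte char #5 = 67.
Leading byte 0x67 = 01100111 matches 0xxxxxxx → 1-byte sequence.
Byte 1: 0x67 = 01100111, payload 1100111 (7 bits).
Concatenate: 1100111 = 0x67 (7 bits → U+0067).

U+0067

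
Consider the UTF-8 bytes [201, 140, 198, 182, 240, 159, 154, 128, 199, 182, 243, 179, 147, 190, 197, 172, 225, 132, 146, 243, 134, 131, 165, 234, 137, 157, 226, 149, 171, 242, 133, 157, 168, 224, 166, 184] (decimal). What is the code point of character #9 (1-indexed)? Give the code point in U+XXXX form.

U+A25D

Offset 0: leading byte 0xC9 = 11001001 → 2-byte char #1 = C9 8C.
Offset 2: leading byte 0xC6 = 11000110 → 2-byte char #2 = C6 B6.
Offset 4: leading byte 0xF0 = 11110000 → 4-byte char #3 = F0 9F 9A 80.
Offset 8: leading byte 0xC7 = 11000111 → 2-byte char #4 = C7 B6.
Offset 10: leading byte 0xF3 = 11110011 → 4-byte char #5 = F3 B3 93 BE.
Offset 14: leading byte 0xC5 = 11000101 → 2-byte char #6 = C5 AC.
Offset 16: leading byte 0xE1 = 11100001 → 3-byte char #7 = E1 84 92.
Offset 19: leading byte 0xF3 = 11110011 → 4-byte char #8 = F3 86 83 A5.
Offset 23: leading byte 0xEA = 11101010 → 3-byte char #9 = EA 89 9D.
Leading byte 0xEA = 11101010 matches 1110xxxx → 3-byte sequence.
Byte 1: 0xEA = 11101010, payload 1010 (4 bits).
Byte 2: 0x89 = 10001001 (10xxxxxx ✓), payload 001001.
Byte 3: 0x9D = 10011101 (10xxxxxx ✓), payload 011101.
Concatenate: 1010001001011101 = 0xA25D (16 bits → U+A25D).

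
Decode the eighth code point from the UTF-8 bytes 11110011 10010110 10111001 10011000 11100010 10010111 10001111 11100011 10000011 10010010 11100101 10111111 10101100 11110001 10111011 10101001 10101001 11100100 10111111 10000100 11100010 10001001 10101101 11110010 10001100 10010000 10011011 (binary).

Offset 0: leading byte 0xF3 = 11110011 → 4-byte char #1 = F3 96 B9 98.
Offset 4: leading byte 0xE2 = 11100010 → 3-byte char #2 = E2 97 8F.
Offset 7: leading byte 0xE3 = 11100011 → 3-byte char #3 = E3 83 92.
Offset 10: leading byte 0xE5 = 11100101 → 3-byte char #4 = E5 BF AC.
Offset 13: leading byte 0xF1 = 11110001 → 4-byte char #5 = F1 BB A9 A9.
Offset 17: leading byte 0xE4 = 11100100 → 3-byte char #6 = E4 BF 84.
Offset 20: leading byte 0xE2 = 11100010 → 3-byte char #7 = E2 89 AD.
Offset 23: leading byte 0xF2 = 11110010 → 4-byte char #8 = F2 8C 90 9B.
Leading byte 0xF2 = 11110010 matches 11110xxx → 4-byte sequence.
Byte 1: 0xF2 = 11110010, payload 010 (3 bits).
Byte 2: 0x8C = 10001100 (10xxxxxx ✓), payload 001100.
Byte 3: 0x90 = 10010000 (10xxxxxx ✓), payload 010000.
Byte 4: 0x9B = 10011011 (10xxxxxx ✓), payload 011011.
Concatenate: 010001100010000011011 = 0x8C41B (21 bits → U+8C41B).

U+8C41B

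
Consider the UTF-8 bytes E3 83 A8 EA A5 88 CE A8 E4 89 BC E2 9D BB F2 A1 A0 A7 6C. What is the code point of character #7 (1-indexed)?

Offset 0: leading byte 0xE3 = 11100011 → 3-byte char #1 = E3 83 A8.
Offset 3: leading byte 0xEA = 11101010 → 3-byte char #2 = EA A5 88.
Offset 6: leading byte 0xCE = 11001110 → 2-byte char #3 = CE A8.
Offset 8: leading byte 0xE4 = 11100100 → 3-byte char #4 = E4 89 BC.
Offset 11: leading byte 0xE2 = 11100010 → 3-byte char #5 = E2 9D BB.
Offset 14: leading byte 0xF2 = 11110010 → 4-byte char #6 = F2 A1 A0 A7.
Offset 18: leading byte 0x6C = 01101100 → 1-byte char #7 = 6C.
Leading byte 0x6C = 01101100 matches 0xxxxxxx → 1-byte sequence.
Byte 1: 0x6C = 01101100, payload 1101100 (7 bits).
Concatenate: 1101100 = 0x6C (7 bits → U+006C).

U+006C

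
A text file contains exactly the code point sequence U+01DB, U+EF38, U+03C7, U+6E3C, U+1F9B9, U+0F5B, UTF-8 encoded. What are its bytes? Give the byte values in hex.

U+01DB: 2-byte form → C7 9B.
U+EF38: 3-byte form → EE BC B8.
U+03C7: 2-byte form → CF 87.
U+6E3C: 3-byte form → E6 B8 BC.
U+1F9B9: 4-byte form → F0 9F A6 B9.
U+0F5B: 3-byte form → E0 BD 9B.
Concatenated (17 bytes): C7 9B EE BC B8 CF 87 E6 B8 BC F0 9F A6 B9 E0 BD 9B.

C7 9B EE BC B8 CF 87 E6 B8 BC F0 9F A6 B9 E0 BD 9B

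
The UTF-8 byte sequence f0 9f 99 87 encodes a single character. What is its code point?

Leading byte 0xF0 = 11110000 matches 11110xxx → 4-byte sequence.
Byte 1: 0xF0 = 11110000, payload 000 (3 bits).
Byte 2: 0x9F = 10011111 (10xxxxxx ✓), payload 011111.
Byte 3: 0x99 = 10011001 (10xxxxxx ✓), payload 011001.
Byte 4: 0x87 = 10000111 (10xxxxxx ✓), payload 000111.
Concatenate: 000011111011001000111 = 0x1F647 (21 bits → U+1F647).

U+1F647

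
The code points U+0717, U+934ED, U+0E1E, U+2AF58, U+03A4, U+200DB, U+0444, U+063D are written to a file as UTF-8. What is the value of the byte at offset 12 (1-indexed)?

0xBD

1-indexed offset 12 is 0-indexed offset 11.
U+0717 → 2-byte form DC 97 at offsets 0–1.
U+934ED → 4-byte form F2 93 93 AD at offsets 2–5.
U+0E1E → 3-byte form E0 B8 9E at offsets 6–8.
U+2AF58 → 4-byte form F0 AA BD 98 at offsets 9–12.
Offset 11 falls in char 4's range; it's byte 3 of F0 AA BD 98 = 0xBD.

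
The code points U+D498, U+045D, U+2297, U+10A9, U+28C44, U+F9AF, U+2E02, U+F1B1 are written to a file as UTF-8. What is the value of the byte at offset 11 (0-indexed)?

0xF0

U+D498 → 3-byte form ED 92 98 at offsets 0–2.
U+045D → 2-byte form D1 9D at offsets 3–4.
U+2297 → 3-byte form E2 8A 97 at offsets 5–7.
U+10A9 → 3-byte form E1 82 A9 at offsets 8–10.
U+28C44 → 4-byte form F0 A8 B1 84 at offsets 11–14.
Offset 11 falls in char 5's range; it's byte 1 of F0 A8 B1 84 = 0xF0.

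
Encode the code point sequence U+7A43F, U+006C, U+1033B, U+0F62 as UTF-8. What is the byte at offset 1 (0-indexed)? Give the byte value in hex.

U+7A43F → 4-byte form F1 BA 90 BF at offsets 0–3.
Offset 1 falls in char 1's range; it's byte 2 of F1 BA 90 BF = 0xBA.

0xBA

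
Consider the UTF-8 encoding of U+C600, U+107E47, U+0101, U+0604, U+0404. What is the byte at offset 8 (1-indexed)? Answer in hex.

1-indexed offset 8 is 0-indexed offset 7.
U+C600 → 3-byte form EC 98 80 at offsets 0–2.
U+107E47 → 4-byte form F4 87 B9 87 at offsets 3–6.
U+0101 → 2-byte form C4 81 at offsets 7–8.
Offset 7 falls in char 3's range; it's byte 1 of C4 81 = 0xC4.

0xC4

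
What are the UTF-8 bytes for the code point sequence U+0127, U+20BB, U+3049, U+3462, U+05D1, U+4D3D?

C4 A7 E2 82 BB E3 81 89 E3 91 A2 D7 91 E4 B4 BD

U+0127: 2-byte form → C4 A7.
U+20BB: 3-byte form → E2 82 BB.
U+3049: 3-byte form → E3 81 89.
U+3462: 3-byte form → E3 91 A2.
U+05D1: 2-byte form → D7 91.
U+4D3D: 3-byte form → E4 B4 BD.
Concatenated (16 bytes): C4 A7 E2 82 BB E3 81 89 E3 91 A2 D7 91 E4 B4 BD.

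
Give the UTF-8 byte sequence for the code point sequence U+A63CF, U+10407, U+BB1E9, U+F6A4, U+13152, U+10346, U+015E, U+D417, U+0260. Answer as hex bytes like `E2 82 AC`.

U+A63CF: 4-byte form → F2 A6 8F 8F.
U+10407: 4-byte form → F0 90 90 87.
U+BB1E9: 4-byte form → F2 BB 87 A9.
U+F6A4: 3-byte form → EF 9A A4.
U+13152: 4-byte form → F0 93 85 92.
U+10346: 4-byte form → F0 90 8D 86.
U+015E: 2-byte form → C5 9E.
U+D417: 3-byte form → ED 90 97.
U+0260: 2-byte form → C9 A0.
Concatenated (30 bytes): F2 A6 8F 8F F0 90 90 87 F2 BB 87 A9 EF 9A A4 F0 93 85 92 F0 90 8D 86 C5 9E ED 90 97 C9 A0.

F2 A6 8F 8F F0 90 90 87 F2 BB 87 A9 EF 9A A4 F0 93 85 92 F0 90 8D 86 C5 9E ED 90 97 C9 A0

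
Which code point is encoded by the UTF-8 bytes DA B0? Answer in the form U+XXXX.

U+06B0

Leading byte 0xDA = 11011010 matches 110xxxxx → 2-byte sequence.
Byte 1: 0xDA = 11011010, payload 11010 (5 bits).
Byte 2: 0xB0 = 10110000 (10xxxxxx ✓), payload 110000.
Concatenate: 11010110000 = 0x6B0 (11 bits → U+06B0).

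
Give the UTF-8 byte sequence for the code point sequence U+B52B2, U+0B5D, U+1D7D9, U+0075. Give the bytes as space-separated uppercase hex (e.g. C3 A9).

F2 B5 8A B2 E0 AD 9D F0 9D 9F 99 75

U+B52B2: 4-byte form → F2 B5 8A B2.
U+0B5D: 3-byte form → E0 AD 9D.
U+1D7D9: 4-byte form → F0 9D 9F 99.
U+0075: 1-byte form → 75.
Concatenated (12 bytes): F2 B5 8A B2 E0 AD 9D F0 9D 9F 99 75.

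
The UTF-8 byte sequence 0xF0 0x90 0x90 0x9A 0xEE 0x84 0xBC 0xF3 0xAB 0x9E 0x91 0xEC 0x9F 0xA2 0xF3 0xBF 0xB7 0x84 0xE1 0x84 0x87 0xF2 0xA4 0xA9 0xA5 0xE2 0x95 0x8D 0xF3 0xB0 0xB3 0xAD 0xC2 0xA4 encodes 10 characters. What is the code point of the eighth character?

Offset 0: leading byte 0xF0 = 11110000 → 4-byte char #1 = F0 90 90 9A.
Offset 4: leading byte 0xEE = 11101110 → 3-byte char #2 = EE 84 BC.
Offset 7: leading byte 0xF3 = 11110011 → 4-byte char #3 = F3 AB 9E 91.
Offset 11: leading byte 0xEC = 11101100 → 3-byte char #4 = EC 9F A2.
Offset 14: leading byte 0xF3 = 11110011 → 4-byte char #5 = F3 BF B7 84.
Offset 18: leading byte 0xE1 = 11100001 → 3-byte char #6 = E1 84 87.
Offset 21: leading byte 0xF2 = 11110010 → 4-byte char #7 = F2 A4 A9 A5.
Offset 25: leading byte 0xE2 = 11100010 → 3-byte char #8 = E2 95 8D.
Leading byte 0xE2 = 11100010 matches 1110xxxx → 3-byte sequence.
Byte 1: 0xE2 = 11100010, payload 0010 (4 bits).
Byte 2: 0x95 = 10010101 (10xxxxxx ✓), payload 010101.
Byte 3: 0x8D = 10001101 (10xxxxxx ✓), payload 001101.
Concatenate: 0010010101001101 = 0x254D (16 bits → U+254D).

U+254D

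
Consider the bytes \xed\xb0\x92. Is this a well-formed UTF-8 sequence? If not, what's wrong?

invalid (encodes a surrogate (U+D800–U+DFFF))

Structurally a 3-byte sequence; payload = 0xDC12.
But 0xDC12 is in U+D800–U+DFFF, the surrogate range. Surrogates are not Unicode scalar values and are forbidden in UTF-8.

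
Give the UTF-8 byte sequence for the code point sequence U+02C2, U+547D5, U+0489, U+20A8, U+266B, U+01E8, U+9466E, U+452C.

CB 82 F1 94 9F 95 D2 89 E2 82 A8 E2 99 AB C7 A8 F2 94 99 AE E4 94 AC

U+02C2: 2-byte form → CB 82.
U+547D5: 4-byte form → F1 94 9F 95.
U+0489: 2-byte form → D2 89.
U+20A8: 3-byte form → E2 82 A8.
U+266B: 3-byte form → E2 99 AB.
U+01E8: 2-byte form → C7 A8.
U+9466E: 4-byte form → F2 94 99 AE.
U+452C: 3-byte form → E4 94 AC.
Concatenated (23 bytes): CB 82 F1 94 9F 95 D2 89 E2 82 A8 E2 99 AB C7 A8 F2 94 99 AE E4 94 AC.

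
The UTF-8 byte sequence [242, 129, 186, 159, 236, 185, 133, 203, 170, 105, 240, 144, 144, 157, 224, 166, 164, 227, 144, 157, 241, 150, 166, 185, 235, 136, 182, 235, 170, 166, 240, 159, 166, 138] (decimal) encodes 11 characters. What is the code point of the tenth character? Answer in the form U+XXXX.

Offset 0: leading byte 0xF2 = 11110010 → 4-byte char #1 = F2 81 BA 9F.
Offset 4: leading byte 0xEC = 11101100 → 3-byte char #2 = EC B9 85.
Offset 7: leading byte 0xCB = 11001011 → 2-byte char #3 = CB AA.
Offset 9: leading byte 0x69 = 01101001 → 1-byte char #4 = 69.
Offset 10: leading byte 0xF0 = 11110000 → 4-byte char #5 = F0 90 90 9D.
Offset 14: leading byte 0xE0 = 11100000 → 3-byte char #6 = E0 A6 A4.
Offset 17: leading byte 0xE3 = 11100011 → 3-byte char #7 = E3 90 9D.
Offset 20: leading byte 0xF1 = 11110001 → 4-byte char #8 = F1 96 A6 B9.
Offset 24: leading byte 0xEB = 11101011 → 3-byte char #9 = EB 88 B6.
Offset 27: leading byte 0xEB = 11101011 → 3-byte char #10 = EB AA A6.
Leading byte 0xEB = 11101011 matches 1110xxxx → 3-byte sequence.
Byte 1: 0xEB = 11101011, payload 1011 (4 bits).
Byte 2: 0xAA = 10101010 (10xxxxxx ✓), payload 101010.
Byte 3: 0xA6 = 10100110 (10xxxxxx ✓), payload 100110.
Concatenate: 1011101010100110 = 0xBAA6 (16 bits → U+BAA6).

U+BAA6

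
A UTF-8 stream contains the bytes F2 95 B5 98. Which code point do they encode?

U+95D58

Leading byte 0xF2 = 11110010 matches 11110xxx → 4-byte sequence.
Byte 1: 0xF2 = 11110010, payload 010 (3 bits).
Byte 2: 0x95 = 10010101 (10xxxxxx ✓), payload 010101.
Byte 3: 0xB5 = 10110101 (10xxxxxx ✓), payload 110101.
Byte 4: 0x98 = 10011000 (10xxxxxx ✓), payload 011000.
Concatenate: 010010101110101011000 = 0x95D58 (21 bits → U+95D58).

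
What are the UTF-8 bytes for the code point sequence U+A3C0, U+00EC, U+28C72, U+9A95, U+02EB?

EA 8F 80 C3 AC F0 A8 B1 B2 E9 AA 95 CB AB

U+A3C0: 3-byte form → EA 8F 80.
U+00EC: 2-byte form → C3 AC.
U+28C72: 4-byte form → F0 A8 B1 B2.
U+9A95: 3-byte form → E9 AA 95.
U+02EB: 2-byte form → CB AB.
Concatenated (14 bytes): EA 8F 80 C3 AC F0 A8 B1 B2 E9 AA 95 CB AB.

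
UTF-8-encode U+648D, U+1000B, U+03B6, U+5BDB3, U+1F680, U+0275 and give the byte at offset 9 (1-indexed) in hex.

1-indexed offset 9 is 0-indexed offset 8.
U+648D → 3-byte form E6 92 8D at offsets 0–2.
U+1000B → 4-byte form F0 90 80 8B at offsets 3–6.
U+03B6 → 2-byte form CE B6 at offsets 7–8.
Offset 8 falls in char 3's range; it's byte 2 of CE B6 = 0xB6.

0xB6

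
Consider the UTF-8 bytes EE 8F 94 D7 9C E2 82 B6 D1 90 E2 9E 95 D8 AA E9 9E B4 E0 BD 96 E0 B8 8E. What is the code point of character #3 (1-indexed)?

U+20B6

Offset 0: leading byte 0xEE = 11101110 → 3-byte char #1 = EE 8F 94.
Offset 3: leading byte 0xD7 = 11010111 → 2-byte char #2 = D7 9C.
Offset 5: leading byte 0xE2 = 11100010 → 3-byte char #3 = E2 82 B6.
Leading byte 0xE2 = 11100010 matches 1110xxxx → 3-byte sequence.
Byte 1: 0xE2 = 11100010, payload 0010 (4 bits).
Byte 2: 0x82 = 10000010 (10xxxxxx ✓), payload 000010.
Byte 3: 0xB6 = 10110110 (10xxxxxx ✓), payload 110110.
Concatenate: 0010000010110110 = 0x20B6 (16 bits → U+20B6).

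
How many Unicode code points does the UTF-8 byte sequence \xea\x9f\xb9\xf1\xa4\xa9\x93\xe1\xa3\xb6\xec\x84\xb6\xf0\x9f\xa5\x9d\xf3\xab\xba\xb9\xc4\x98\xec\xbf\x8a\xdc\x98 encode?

Byte at offset 0: 0xEA = 11101010 → 3-byte char (#1). Advance 3.
Byte at offset 3: 0xF1 = 11110001 → 4-byte char (#2). Advance 4.
Byte at offset 7: 0xE1 = 11100001 → 3-byte char (#3). Advance 3.
Byte at offset 10: 0xEC = 11101100 → 3-byte char (#4). Advance 3.
Byte at offset 13: 0xF0 = 11110000 → 4-byte char (#5). Advance 4.
Byte at offset 17: 0xF3 = 11110011 → 4-byte char (#6). Advance 4.
Byte at offset 21: 0xC4 = 11000100 → 2-byte char (#7). Advance 2.
Byte at offset 23: 0xEC = 11101100 → 3-byte char (#8). Advance 3.
Byte at offset 26: 0xDC = 11011100 → 2-byte char (#9). Advance 2.
Reached end at offset 28 after 9 code points.

9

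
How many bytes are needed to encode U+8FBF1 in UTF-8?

4

U+8FBF1 = 0x8FBF1. UTF-8 uses 1 byte below 0x80, 2 below 0x800, 3 below 0x10000, 4 up to 0x10FFFF. 0x8FBF1 is in U+10000–U+10FFFF → 4 bytes.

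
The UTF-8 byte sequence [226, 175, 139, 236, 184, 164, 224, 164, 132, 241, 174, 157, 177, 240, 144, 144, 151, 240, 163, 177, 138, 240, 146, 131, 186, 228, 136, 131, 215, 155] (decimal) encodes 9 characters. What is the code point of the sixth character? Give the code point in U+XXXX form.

U+23C4A

Offset 0: leading byte 0xE2 = 11100010 → 3-byte char #1 = E2 AF 8B.
Offset 3: leading byte 0xEC = 11101100 → 3-byte char #2 = EC B8 A4.
Offset 6: leading byte 0xE0 = 11100000 → 3-byte char #3 = E0 A4 84.
Offset 9: leading byte 0xF1 = 11110001 → 4-byte char #4 = F1 AE 9D B1.
Offset 13: leading byte 0xF0 = 11110000 → 4-byte char #5 = F0 90 90 97.
Offset 17: leading byte 0xF0 = 11110000 → 4-byte char #6 = F0 A3 B1 8A.
Leading byte 0xF0 = 11110000 matches 11110xxx → 4-byte sequence.
Byte 1: 0xF0 = 11110000, payload 000 (3 bits).
Byte 2: 0xA3 = 10100011 (10xxxxxx ✓), payload 100011.
Byte 3: 0xB1 = 10110001 (10xxxxxx ✓), payload 110001.
Byte 4: 0x8A = 10001010 (10xxxxxx ✓), payload 001010.
Concatenate: 000100011110001001010 = 0x23C4A (21 bits → U+23C4A).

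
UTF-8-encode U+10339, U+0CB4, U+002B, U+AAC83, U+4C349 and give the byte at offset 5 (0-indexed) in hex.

0xB2

U+10339 → 4-byte form F0 90 8C B9 at offsets 0–3.
U+0CB4 → 3-byte form E0 B2 B4 at offsets 4–6.
Offset 5 falls in char 2's range; it's byte 2 of E0 B2 B4 = 0xB2.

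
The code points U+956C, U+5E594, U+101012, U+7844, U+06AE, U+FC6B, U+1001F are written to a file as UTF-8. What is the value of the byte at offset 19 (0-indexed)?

0xF0

U+956C → 3-byte form E9 95 AC at offsets 0–2.
U+5E594 → 4-byte form F1 9E 96 94 at offsets 3–6.
U+101012 → 4-byte form F4 81 80 92 at offsets 7–10.
U+7844 → 3-byte form E7 A1 84 at offsets 11–13.
U+06AE → 2-byte form DA AE at offsets 14–15.
U+FC6B → 3-byte form EF B1 AB at offsets 16–18.
U+1001F → 4-byte form F0 90 80 9F at offsets 19–22.
Offset 19 falls in char 7's range; it's byte 1 of F0 90 80 9F = 0xF0.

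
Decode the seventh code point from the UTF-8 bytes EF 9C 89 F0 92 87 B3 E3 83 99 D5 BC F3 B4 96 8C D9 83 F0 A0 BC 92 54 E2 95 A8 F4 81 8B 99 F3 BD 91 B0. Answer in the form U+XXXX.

Offset 0: leading byte 0xEF = 11101111 → 3-byte char #1 = EF 9C 89.
Offset 3: leading byte 0xF0 = 11110000 → 4-byte char #2 = F0 92 87 B3.
Offset 7: leading byte 0xE3 = 11100011 → 3-byte char #3 = E3 83 99.
Offset 10: leading byte 0xD5 = 11010101 → 2-byte char #4 = D5 BC.
Offset 12: leading byte 0xF3 = 11110011 → 4-byte char #5 = F3 B4 96 8C.
Offset 16: leading byte 0xD9 = 11011001 → 2-byte char #6 = D9 83.
Offset 18: leading byte 0xF0 = 11110000 → 4-byte char #7 = F0 A0 BC 92.
Leading byte 0xF0 = 11110000 matches 11110xxx → 4-byte sequence.
Byte 1: 0xF0 = 11110000, payload 000 (3 bits).
Byte 2: 0xA0 = 10100000 (10xxxxxx ✓), payload 100000.
Byte 3: 0xBC = 10111100 (10xxxxxx ✓), payload 111100.
Byte 4: 0x92 = 10010010 (10xxxxxx ✓), payload 010010.
Concatenate: 000100000111100010010 = 0x20F12 (21 bits → U+20F12).

U+20F12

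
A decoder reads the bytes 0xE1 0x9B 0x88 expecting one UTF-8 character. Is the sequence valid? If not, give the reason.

valid

Leading byte 0xE1 = 11100001 → 3-byte form.
Continuation bytes 0x9B=10011011, 0x88=10001000 all match 10xxxxxx.
Decoded value 0x16C8 is ≥ 0x800 (shortest form) and not a surrogate.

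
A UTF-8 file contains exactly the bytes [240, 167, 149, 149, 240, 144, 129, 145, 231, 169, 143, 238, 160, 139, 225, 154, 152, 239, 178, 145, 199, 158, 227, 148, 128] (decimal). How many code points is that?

Byte at offset 0: 0xF0 = 11110000 → 4-byte char (#1). Advance 4.
Byte at offset 4: 0xF0 = 11110000 → 4-byte char (#2). Advance 4.
Byte at offset 8: 0xE7 = 11100111 → 3-byte char (#3). Advance 3.
Byte at offset 11: 0xEE = 11101110 → 3-byte char (#4). Advance 3.
Byte at offset 14: 0xE1 = 11100001 → 3-byte char (#5). Advance 3.
Byte at offset 17: 0xEF = 11101111 → 3-byte char (#6). Advance 3.
Byte at offset 20: 0xC7 = 11000111 → 2-byte char (#7). Advance 2.
Byte at offset 22: 0xE3 = 11100011 → 3-byte char (#8). Advance 3.
Reached end at offset 25 after 8 code points.

8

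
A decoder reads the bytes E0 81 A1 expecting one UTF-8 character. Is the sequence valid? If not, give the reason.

invalid (overlong encoding)

Leading byte 0xE0 = 11100000 → 3-byte form.
Continuation bytes all match 10xxxxxx. Payload decodes to 0x61.
But 0x61 < 0x800, the minimum for a 3-byte sequence — this is an overlong encoding.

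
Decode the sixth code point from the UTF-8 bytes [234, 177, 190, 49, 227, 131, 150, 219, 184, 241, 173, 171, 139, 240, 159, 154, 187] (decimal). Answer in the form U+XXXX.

U+1F6BB

Offset 0: leading byte 0xEA = 11101010 → 3-byte char #1 = EA B1 BE.
Offset 3: leading byte 0x31 = 00110001 → 1-byte char #2 = 31.
Offset 4: leading byte 0xE3 = 11100011 → 3-byte char #3 = E3 83 96.
Offset 7: leading byte 0xDB = 11011011 → 2-byte char #4 = DB B8.
Offset 9: leading byte 0xF1 = 11110001 → 4-byte char #5 = F1 AD AB 8B.
Offset 13: leading byte 0xF0 = 11110000 → 4-byte char #6 = F0 9F 9A BB.
Leading byte 0xF0 = 11110000 matches 11110xxx → 4-byte sequence.
Byte 1: 0xF0 = 11110000, payload 000 (3 bits).
Byte 2: 0x9F = 10011111 (10xxxxxx ✓), payload 011111.
Byte 3: 0x9A = 10011010 (10xxxxxx ✓), payload 011010.
Byte 4: 0xBB = 10111011 (10xxxxxx ✓), payload 111011.
Concatenate: 000011111011010111011 = 0x1F6BB (21 bits → U+1F6BB).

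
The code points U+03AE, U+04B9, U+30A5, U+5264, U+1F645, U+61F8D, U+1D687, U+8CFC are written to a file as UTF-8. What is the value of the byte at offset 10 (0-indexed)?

0xF0

U+03AE → 2-byte form CE AE at offsets 0–1.
U+04B9 → 2-byte form D2 B9 at offsets 2–3.
U+30A5 → 3-byte form E3 82 A5 at offsets 4–6.
U+5264 → 3-byte form E5 89 A4 at offsets 7–9.
U+1F645 → 4-byte form F0 9F 99 85 at offsets 10–13.
Offset 10 falls in char 5's range; it's byte 1 of F0 9F 99 85 = 0xF0.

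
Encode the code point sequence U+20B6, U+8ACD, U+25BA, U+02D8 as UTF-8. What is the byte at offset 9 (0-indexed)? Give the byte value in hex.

U+20B6 → 3-byte form E2 82 B6 at offsets 0–2.
U+8ACD → 3-byte form E8 AB 8D at offsets 3–5.
U+25BA → 3-byte form E2 96 BA at offsets 6–8.
U+02D8 → 2-byte form CB 98 at offsets 9–10.
Offset 9 falls in char 4's range; it's byte 1 of CB 98 = 0xCB.

0xCB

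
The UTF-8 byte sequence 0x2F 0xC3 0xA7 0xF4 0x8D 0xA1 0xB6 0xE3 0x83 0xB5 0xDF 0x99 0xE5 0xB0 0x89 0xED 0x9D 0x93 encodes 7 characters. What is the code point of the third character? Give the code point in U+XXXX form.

Offset 0: leading byte 0x2F = 00101111 → 1-byte char #1 = 2F.
Offset 1: leading byte 0xC3 = 11000011 → 2-byte char #2 = C3 A7.
Offset 3: leading byte 0xF4 = 11110100 → 4-byte char #3 = F4 8D A1 B6.
Leading byte 0xF4 = 11110100 matches 11110xxx → 4-byte sequence.
Byte 1: 0xF4 = 11110100, payload 100 (3 bits).
Byte 2: 0x8D = 10001101 (10xxxxxx ✓), payload 001101.
Byte 3: 0xA1 = 10100001 (10xxxxxx ✓), payload 100001.
Byte 4: 0xB6 = 10110110 (10xxxxxx ✓), payload 110110.
Concatenate: 100001101100001110110 = 0x10D876 (21 bits → U+10D876).

U+10D876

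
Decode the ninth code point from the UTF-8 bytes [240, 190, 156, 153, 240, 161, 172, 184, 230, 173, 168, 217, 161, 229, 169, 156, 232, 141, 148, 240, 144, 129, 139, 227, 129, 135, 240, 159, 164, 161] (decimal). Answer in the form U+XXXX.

U+1F921

Offset 0: leading byte 0xF0 = 11110000 → 4-byte char #1 = F0 BE 9C 99.
Offset 4: leading byte 0xF0 = 11110000 → 4-byte char #2 = F0 A1 AC B8.
Offset 8: leading byte 0xE6 = 11100110 → 3-byte char #3 = E6 AD A8.
Offset 11: leading byte 0xD9 = 11011001 → 2-byte char #4 = D9 A1.
Offset 13: leading byte 0xE5 = 11100101 → 3-byte char #5 = E5 A9 9C.
Offset 16: leading byte 0xE8 = 11101000 → 3-byte char #6 = E8 8D 94.
Offset 19: leading byte 0xF0 = 11110000 → 4-byte char #7 = F0 90 81 8B.
Offset 23: leading byte 0xE3 = 11100011 → 3-byte char #8 = E3 81 87.
Offset 26: leading byte 0xF0 = 11110000 → 4-byte char #9 = F0 9F A4 A1.
Leading byte 0xF0 = 11110000 matches 11110xxx → 4-byte sequence.
Byte 1: 0xF0 = 11110000, payload 000 (3 bits).
Byte 2: 0x9F = 10011111 (10xxxxxx ✓), payload 011111.
Byte 3: 0xA4 = 10100100 (10xxxxxx ✓), payload 100100.
Byte 4: 0xA1 = 10100001 (10xxxxxx ✓), payload 100001.
Concatenate: 000011111100100100001 = 0x1F921 (21 bits → U+1F921).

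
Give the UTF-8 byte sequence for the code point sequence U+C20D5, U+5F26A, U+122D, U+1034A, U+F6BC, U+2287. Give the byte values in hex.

U+C20D5: 4-byte form → F3 82 83 95.
U+5F26A: 4-byte form → F1 9F 89 AA.
U+122D: 3-byte form → E1 88 AD.
U+1034A: 4-byte form → F0 90 8D 8A.
U+F6BC: 3-byte form → EF 9A BC.
U+2287: 3-byte form → E2 8A 87.
Concatenated (21 bytes): F3 82 83 95 F1 9F 89 AA E1 88 AD F0 90 8D 8A EF 9A BC E2 8A 87.

F3 82 83 95 F1 9F 89 AA E1 88 AD F0 90 8D 8A EF 9A BC E2 8A 87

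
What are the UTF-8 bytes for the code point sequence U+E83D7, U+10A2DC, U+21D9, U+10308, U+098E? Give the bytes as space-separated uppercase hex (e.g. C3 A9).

F3 A8 8F 97 F4 8A 8B 9C E2 87 99 F0 90 8C 88 E0 A6 8E

U+E83D7: 4-byte form → F3 A8 8F 97.
U+10A2DC: 4-byte form → F4 8A 8B 9C.
U+21D9: 3-byte form → E2 87 99.
U+10308: 4-byte form → F0 90 8C 88.
U+098E: 3-byte form → E0 A6 8E.
Concatenated (18 bytes): F3 A8 8F 97 F4 8A 8B 9C E2 87 99 F0 90 8C 88 E0 A6 8E.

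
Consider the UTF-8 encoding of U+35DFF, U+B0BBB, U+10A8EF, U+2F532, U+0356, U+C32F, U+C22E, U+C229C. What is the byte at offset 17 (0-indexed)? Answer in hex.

0x96

U+35DFF → 4-byte form F0 B5 B7 BF at offsets 0–3.
U+B0BBB → 4-byte form F2 B0 AE BB at offsets 4–7.
U+10A8EF → 4-byte form F4 8A A3 AF at offsets 8–11.
U+2F532 → 4-byte form F0 AF 94 B2 at offsets 12–15.
U+0356 → 2-byte form CD 96 at offsets 16–17.
Offset 17 falls in char 5's range; it's byte 2 of CD 96 = 0x96.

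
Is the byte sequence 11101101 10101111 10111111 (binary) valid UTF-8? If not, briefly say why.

Structurally a 3-byte sequence; payload = 0xDBFF.
But 0xDBFF is in U+D800–U+DFFF, the surrogate range. Surrogates are not Unicode scalar values and are forbidden in UTF-8.

invalid (encodes a surrogate (U+D800–U+DFFF))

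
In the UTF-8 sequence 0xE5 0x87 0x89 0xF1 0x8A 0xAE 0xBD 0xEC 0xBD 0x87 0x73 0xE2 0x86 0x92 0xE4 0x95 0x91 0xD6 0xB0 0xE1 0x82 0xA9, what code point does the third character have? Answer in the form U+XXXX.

U+CF47

Offset 0: leading byte 0xE5 = 11100101 → 3-byte char #1 = E5 87 89.
Offset 3: leading byte 0xF1 = 11110001 → 4-byte char #2 = F1 8A AE BD.
Offset 7: leading byte 0xEC = 11101100 → 3-byte char #3 = EC BD 87.
Leading byte 0xEC = 11101100 matches 1110xxxx → 3-byte sequence.
Byte 1: 0xEC = 11101100, payload 1100 (4 bits).
Byte 2: 0xBD = 10111101 (10xxxxxx ✓), payload 111101.
Byte 3: 0x87 = 10000111 (10xxxxxx ✓), payload 000111.
Concatenate: 1100111101000111 = 0xCF47 (16 bits → U+CF47).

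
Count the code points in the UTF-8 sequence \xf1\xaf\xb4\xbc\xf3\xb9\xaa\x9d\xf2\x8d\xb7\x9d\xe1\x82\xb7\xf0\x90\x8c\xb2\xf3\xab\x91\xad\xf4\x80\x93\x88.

7

Byte at offset 0: 0xF1 = 11110001 → 4-byte char (#1). Advance 4.
Byte at offset 4: 0xF3 = 11110011 → 4-byte char (#2). Advance 4.
Byte at offset 8: 0xF2 = 11110010 → 4-byte char (#3). Advance 4.
Byte at offset 12: 0xE1 = 11100001 → 3-byte char (#4). Advance 3.
Byte at offset 15: 0xF0 = 11110000 → 4-byte char (#5). Advance 4.
Byte at offset 19: 0xF3 = 11110011 → 4-byte char (#6). Advance 4.
Byte at offset 23: 0xF4 = 11110100 → 4-byte char (#7). Advance 4.
Reached end at offset 27 after 7 code points.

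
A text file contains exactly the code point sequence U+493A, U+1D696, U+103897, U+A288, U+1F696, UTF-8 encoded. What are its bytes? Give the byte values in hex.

U+493A: 3-byte form → E4 A4 BA.
U+1D696: 4-byte form → F0 9D 9A 96.
U+103897: 4-byte form → F4 83 A2 97.
U+A288: 3-byte form → EA 8A 88.
U+1F696: 4-byte form → F0 9F 9A 96.
Concatenated (18 bytes): E4 A4 BA F0 9D 9A 96 F4 83 A2 97 EA 8A 88 F0 9F 9A 96.

E4 A4 BA F0 9D 9A 96 F4 83 A2 97 EA 8A 88 F0 9F 9A 96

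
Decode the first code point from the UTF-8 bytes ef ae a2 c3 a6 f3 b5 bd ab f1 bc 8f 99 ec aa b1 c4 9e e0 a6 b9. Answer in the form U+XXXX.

U+FBA2

Offset 0: leading byte 0xEF = 11101111 → 3-byte char #1 = EF AE A2.
Leading byte 0xEF = 11101111 matches 1110xxxx → 3-byte sequence.
Byte 1: 0xEF = 11101111, payload 1111 (4 bits).
Byte 2: 0xAE = 10101110 (10xxxxxx ✓), payload 101110.
Byte 3: 0xA2 = 10100010 (10xxxxxx ✓), payload 100010.
Concatenate: 1111101110100010 = 0xFBA2 (16 bits → U+FBA2).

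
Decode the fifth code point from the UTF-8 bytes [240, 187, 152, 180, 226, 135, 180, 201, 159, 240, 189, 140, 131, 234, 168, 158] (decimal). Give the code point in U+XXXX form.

Offset 0: leading byte 0xF0 = 11110000 → 4-byte char #1 = F0 BB 98 B4.
Offset 4: leading byte 0xE2 = 11100010 → 3-byte char #2 = E2 87 B4.
Offset 7: leading byte 0xC9 = 11001001 → 2-byte char #3 = C9 9F.
Offset 9: leading byte 0xF0 = 11110000 → 4-byte char #4 = F0 BD 8C 83.
Offset 13: leading byte 0xEA = 11101010 → 3-byte char #5 = EA A8 9E.
Leading byte 0xEA = 11101010 matches 1110xxxx → 3-byte sequence.
Byte 1: 0xEA = 11101010, payload 1010 (4 bits).
Byte 2: 0xA8 = 10101000 (10xxxxxx ✓), payload 101000.
Byte 3: 0x9E = 10011110 (10xxxxxx ✓), payload 011110.
Concatenate: 1010101000011110 = 0xAA1E (16 bits → U+AA1E).

U+AA1E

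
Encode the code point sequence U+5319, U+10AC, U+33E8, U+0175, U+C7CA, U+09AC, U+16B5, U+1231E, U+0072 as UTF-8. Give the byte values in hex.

U+5319: 3-byte form → E5 8C 99.
U+10AC: 3-byte form → E1 82 AC.
U+33E8: 3-byte form → E3 8F A8.
U+0175: 2-byte form → C5 B5.
U+C7CA: 3-byte form → EC 9F 8A.
U+09AC: 3-byte form → E0 A6 AC.
U+16B5: 3-byte form → E1 9A B5.
U+1231E: 4-byte form → F0 92 8C 9E.
U+0072: 1-byte form → 72.
Concatenated (25 bytes): E5 8C 99 E1 82 AC E3 8F A8 C5 B5 EC 9F 8A E0 A6 AC E1 9A B5 F0 92 8C 9E 72.

E5 8C 99 E1 82 AC E3 8F A8 C5 B5 EC 9F 8A E0 A6 AC E1 9A B5 F0 92 8C 9E 72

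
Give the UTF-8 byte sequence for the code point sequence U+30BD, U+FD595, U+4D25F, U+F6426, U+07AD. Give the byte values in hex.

U+30BD: 3-byte form → E3 82 BD.
U+FD595: 4-byte form → F3 BD 96 95.
U+4D25F: 4-byte form → F1 8D 89 9F.
U+F6426: 4-byte form → F3 B6 90 A6.
U+07AD: 2-byte form → DE AD.
Concatenated (17 bytes): E3 82 BD F3 BD 96 95 F1 8D 89 9F F3 B6 90 A6 DE AD.

E3 82 BD F3 BD 96 95 F1 8D 89 9F F3 B6 90 A6 DE AD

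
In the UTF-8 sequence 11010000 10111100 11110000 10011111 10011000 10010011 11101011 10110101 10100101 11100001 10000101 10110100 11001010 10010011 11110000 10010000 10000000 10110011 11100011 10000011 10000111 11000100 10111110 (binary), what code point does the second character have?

Offset 0: leading byte 0xD0 = 11010000 → 2-byte char #1 = D0 BC.
Offset 2: leading byte 0xF0 = 11110000 → 4-byte char #2 = F0 9F 98 93.
Leading byte 0xF0 = 11110000 matches 11110xxx → 4-byte sequence.
Byte 1: 0xF0 = 11110000, payload 000 (3 bits).
Byte 2: 0x9F = 10011111 (10xxxxxx ✓), payload 011111.
Byte 3: 0x98 = 10011000 (10xxxxxx ✓), payload 011000.
Byte 4: 0x93 = 10010011 (10xxxxxx ✓), payload 010011.
Concatenate: 000011111011000010011 = 0x1F613 (21 bits → U+1F613).

U+1F613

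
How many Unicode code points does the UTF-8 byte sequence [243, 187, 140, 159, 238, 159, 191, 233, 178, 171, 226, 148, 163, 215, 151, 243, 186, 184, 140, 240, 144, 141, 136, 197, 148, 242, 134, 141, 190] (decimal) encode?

9

Byte at offset 0: 0xF3 = 11110011 → 4-byte char (#1). Advance 4.
Byte at offset 4: 0xEE = 11101110 → 3-byte char (#2). Advance 3.
Byte at offset 7: 0xE9 = 11101001 → 3-byte char (#3). Advance 3.
Byte at offset 10: 0xE2 = 11100010 → 3-byte char (#4). Advance 3.
Byte at offset 13: 0xD7 = 11010111 → 2-byte char (#5). Advance 2.
Byte at offset 15: 0xF3 = 11110011 → 4-byte char (#6). Advance 4.
Byte at offset 19: 0xF0 = 11110000 → 4-byte char (#7). Advance 4.
Byte at offset 23: 0xC5 = 11000101 → 2-byte char (#8). Advance 2.
Byte at offset 25: 0xF2 = 11110010 → 4-byte char (#9). Advance 4.
Reached end at offset 29 after 9 code points.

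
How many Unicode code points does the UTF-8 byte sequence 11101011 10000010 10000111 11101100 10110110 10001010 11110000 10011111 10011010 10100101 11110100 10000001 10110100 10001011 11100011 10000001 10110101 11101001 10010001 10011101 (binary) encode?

6

Byte at offset 0: 0xEB = 11101011 → 3-byte char (#1). Advance 3.
Byte at offset 3: 0xEC = 11101100 → 3-byte char (#2). Advance 3.
Byte at offset 6: 0xF0 = 11110000 → 4-byte char (#3). Advance 4.
Byte at offset 10: 0xF4 = 11110100 → 4-byte char (#4). Advance 4.
Byte at offset 14: 0xE3 = 11100011 → 3-byte char (#5). Advance 3.
Byte at offset 17: 0xE9 = 11101001 → 3-byte char (#6). Advance 3.
Reached end at offset 20 after 6 code points.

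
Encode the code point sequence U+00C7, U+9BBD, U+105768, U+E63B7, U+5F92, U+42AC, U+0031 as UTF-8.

C3 87 E9 AE BD F4 85 9D A8 F3 A6 8E B7 E5 BE 92 E4 8A AC 31

U+00C7: 2-byte form → C3 87.
U+9BBD: 3-byte form → E9 AE BD.
U+105768: 4-byte form → F4 85 9D A8.
U+E63B7: 4-byte form → F3 A6 8E B7.
U+5F92: 3-byte form → E5 BE 92.
U+42AC: 3-byte form → E4 8A AC.
U+0031: 1-byte form → 31.
Concatenated (20 bytes): C3 87 E9 AE BD F4 85 9D A8 F3 A6 8E B7 E5 BE 92 E4 8A AC 31.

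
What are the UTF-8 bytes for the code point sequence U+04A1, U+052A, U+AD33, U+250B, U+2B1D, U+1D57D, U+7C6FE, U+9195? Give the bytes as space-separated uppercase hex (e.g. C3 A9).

D2 A1 D4 AA EA B4 B3 E2 94 8B E2 AC 9D F0 9D 95 BD F1 BC 9B BE E9 86 95

U+04A1: 2-byte form → D2 A1.
U+052A: 2-byte form → D4 AA.
U+AD33: 3-byte form → EA B4 B3.
U+250B: 3-byte form → E2 94 8B.
U+2B1D: 3-byte form → E2 AC 9D.
U+1D57D: 4-byte form → F0 9D 95 BD.
U+7C6FE: 4-byte form → F1 BC 9B BE.
U+9195: 3-byte form → E9 86 95.
Concatenated (24 bytes): D2 A1 D4 AA EA B4 B3 E2 94 8B E2 AC 9D F0 9D 95 BD F1 BC 9B BE E9 86 95.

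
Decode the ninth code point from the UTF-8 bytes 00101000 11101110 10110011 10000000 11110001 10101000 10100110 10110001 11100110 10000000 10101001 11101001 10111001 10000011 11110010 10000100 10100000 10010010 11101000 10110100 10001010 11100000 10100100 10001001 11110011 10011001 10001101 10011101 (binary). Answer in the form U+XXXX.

Offset 0: leading byte 0x28 = 00101000 → 1-byte char #1 = 28.
Offset 1: leading byte 0xEE = 11101110 → 3-byte char #2 = EE B3 80.
Offset 4: leading byte 0xF1 = 11110001 → 4-byte char #3 = F1 A8 A6 B1.
Offset 8: leading byte 0xE6 = 11100110 → 3-byte char #4 = E6 80 A9.
Offset 11: leading byte 0xE9 = 11101001 → 3-byte char #5 = E9 B9 83.
Offset 14: leading byte 0xF2 = 11110010 → 4-byte char #6 = F2 84 A0 92.
Offset 18: leading byte 0xE8 = 11101000 → 3-byte char #7 = E8 B4 8A.
Offset 21: leading byte 0xE0 = 11100000 → 3-byte char #8 = E0 A4 89.
Offset 24: leading byte 0xF3 = 11110011 → 4-byte char #9 = F3 99 8D 9D.
Leading byte 0xF3 = 11110011 matches 11110xxx → 4-byte sequence.
Byte 1: 0xF3 = 11110011, payload 011 (3 bits).
Byte 2: 0x99 = 10011001 (10xxxxxx ✓), payload 011001.
Byte 3: 0x8D = 10001101 (10xxxxxx ✓), payload 001101.
Byte 4: 0x9D = 10011101 (10xxxxxx ✓), payload 011101.
Concatenate: 011011001001101011101 = 0xD935D (21 bits → U+D935D).

U+D935D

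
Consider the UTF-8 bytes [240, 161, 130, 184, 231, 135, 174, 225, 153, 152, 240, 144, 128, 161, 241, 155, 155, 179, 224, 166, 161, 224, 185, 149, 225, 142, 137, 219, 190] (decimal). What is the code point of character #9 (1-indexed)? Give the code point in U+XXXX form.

Offset 0: leading byte 0xF0 = 11110000 → 4-byte char #1 = F0 A1 82 B8.
Offset 4: leading byte 0xE7 = 11100111 → 3-byte char #2 = E7 87 AE.
Offset 7: leading byte 0xE1 = 11100001 → 3-byte char #3 = E1 99 98.
Offset 10: leading byte 0xF0 = 11110000 → 4-byte char #4 = F0 90 80 A1.
Offset 14: leading byte 0xF1 = 11110001 → 4-byte char #5 = F1 9B 9B B3.
Offset 18: leading byte 0xE0 = 11100000 → 3-byte char #6 = E0 A6 A1.
Offset 21: leading byte 0xE0 = 11100000 → 3-byte char #7 = E0 B9 95.
Offset 24: leading byte 0xE1 = 11100001 → 3-byte char #8 = E1 8E 89.
Offset 27: leading byte 0xDB = 11011011 → 2-byte char #9 = DB BE.
Leading byte 0xDB = 11011011 matches 110xxxxx → 2-byte sequence.
Byte 1: 0xDB = 11011011, payload 11011 (5 bits).
Byte 2: 0xBE = 10111110 (10xxxxxx ✓), payload 111110.
Concatenate: 11011111110 = 0x6FE (11 bits → U+06FE).

U+06FE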